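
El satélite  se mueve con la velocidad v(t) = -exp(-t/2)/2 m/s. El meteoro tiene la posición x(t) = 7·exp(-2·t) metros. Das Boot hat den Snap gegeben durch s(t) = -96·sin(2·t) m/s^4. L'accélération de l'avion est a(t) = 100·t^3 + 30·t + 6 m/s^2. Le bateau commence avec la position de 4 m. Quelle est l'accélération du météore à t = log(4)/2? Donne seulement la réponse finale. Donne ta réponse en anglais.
The acceleration at t = log(4)/2 is a = 7.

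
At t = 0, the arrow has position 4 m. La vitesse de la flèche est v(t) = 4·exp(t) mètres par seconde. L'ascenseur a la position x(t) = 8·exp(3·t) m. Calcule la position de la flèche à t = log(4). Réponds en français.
Nous devons intégrer notre équation de la vitesse v(t) = 4·exp(t) 1 fois. En prenant ∫v(t)dt et en appliquant x(0) = 4, nous trouvons x(t) = 4·exp(t). De l'équation de la position x(t) = 4·exp(t), nous substituons t = log(4) pour obtenir x = 16.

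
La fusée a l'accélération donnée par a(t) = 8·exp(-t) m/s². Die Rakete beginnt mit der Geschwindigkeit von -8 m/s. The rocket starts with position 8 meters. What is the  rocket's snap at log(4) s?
We must differentiate our acceleration equation a(t) = 8·exp(-t) 2 times. Differentiating acceleration, we get jerk: j(t) = -8·exp(-t). Taking d/dt of j(t), we find s(t) = 8·exp(-t). From the given snap equation s(t) = 8·exp(-t), we substitute t = log(4) to get s = 2.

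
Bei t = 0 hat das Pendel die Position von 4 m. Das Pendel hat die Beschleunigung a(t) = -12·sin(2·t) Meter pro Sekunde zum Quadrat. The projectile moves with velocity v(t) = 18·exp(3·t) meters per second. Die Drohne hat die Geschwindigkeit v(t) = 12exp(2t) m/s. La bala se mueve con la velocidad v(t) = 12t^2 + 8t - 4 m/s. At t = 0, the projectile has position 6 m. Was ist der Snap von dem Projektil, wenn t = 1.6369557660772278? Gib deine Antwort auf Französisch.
Pour résoudre ceci, nous devons prendre 3 dérivées de notre équation de la vitesse v(t) = 18·exp(3·t). En prenant d/dt de v(t), nous trouvons a(t) = 54·exp(3·t). En prenant d/dt de a(t), nous trouvons j(t) = 162·exp(3·t). La dérivée du jerk donne le snap: s(t) = 486·exp(3·t). Nous avons le snap s(t) = 486·exp(3·t). En substituant t = 1.6369557660772278: s(1.6369557660772278) = 65977.9531572763.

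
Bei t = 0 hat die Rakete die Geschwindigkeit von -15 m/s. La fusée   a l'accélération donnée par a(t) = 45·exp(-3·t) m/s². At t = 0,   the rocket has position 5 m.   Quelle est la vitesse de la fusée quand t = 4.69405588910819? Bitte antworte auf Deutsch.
Wir müssen unsere Gleichung für die Beschleunigung a(t) = 45·exp(-3·t) 1-mal integrieren. Die Stammfunktion von der Beschleunigung, mit v(0) = -15, ergibt die Geschwindigkeit: v(t) = -15·exp(-3·t). Aus der Gleichung für die Geschwindigkeit v(t) = -15·exp(-3·t), setzen wir t = 4.69405588910819 ein und erhalten v = -0.0000114890348791713.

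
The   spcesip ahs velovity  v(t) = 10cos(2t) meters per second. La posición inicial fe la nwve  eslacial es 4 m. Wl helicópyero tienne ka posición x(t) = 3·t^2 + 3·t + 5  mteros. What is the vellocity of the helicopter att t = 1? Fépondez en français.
Nous devons dériver notre équation de la position x(t) = 3·t^2 + 3·t + 5 1 fois. En prenant d/dt de x(t), nous trouvons v(t) = 6·t + 3. De l'équation de la vitesse v(t) = 6·t + 3, nous substituons t = 1 pour obtenir v = 9.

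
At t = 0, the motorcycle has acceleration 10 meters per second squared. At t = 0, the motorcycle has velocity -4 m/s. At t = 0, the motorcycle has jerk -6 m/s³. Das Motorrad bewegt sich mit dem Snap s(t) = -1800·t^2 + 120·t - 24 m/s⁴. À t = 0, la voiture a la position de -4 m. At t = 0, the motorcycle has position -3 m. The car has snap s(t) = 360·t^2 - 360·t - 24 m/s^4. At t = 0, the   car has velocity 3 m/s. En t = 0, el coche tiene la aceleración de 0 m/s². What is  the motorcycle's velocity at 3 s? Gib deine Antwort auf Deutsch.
Um dies zu lösen, müssen wir 3 Stammfunktionen unserer Gleichung für den Snap s(t) = -1800·t^2 + 120·t - 24 finden. Mit ∫s(t)dt und Anwendung von j(0) = -6, finden wir j(t) = -600·t^3 + 60·t^2 - 24·t - 6. Die Stammfunktion von dem Ruck ist die Beschleunigung. Mit a(0) = 10 erhalten wir a(t) = -150·t^4 + 20·t^3 - 12·t^2 - 6·t + 10. Die Stammfunktion von der Beschleunigung ist die Geschwindigkeit. Mit v(0) = -4 erhalten wir v(t) = -30·t^5 + 5·t^4 - 4·t^3 - 3·t^2 + 10·t - 4. Aus der Gleichung für die Geschwindigkeit v(t) = -30·t^5 + 5·t^4 - 4·t^3 - 3·t^2 + 10·t - 4, setzen wir t = 3 ein und erhalten v = -6994.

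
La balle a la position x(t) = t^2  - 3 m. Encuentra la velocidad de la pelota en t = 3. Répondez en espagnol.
Para resolver esto, necesitamos tomar 1 derivada de nuestra ecuación de la posición x(t) = t^2 - 3. La derivada de la posición da la velocidad: v(t) = 2·t. De la ecuación de la velocidad v(t) = 2·t, sustituimos t = 3 para obtener v = 6.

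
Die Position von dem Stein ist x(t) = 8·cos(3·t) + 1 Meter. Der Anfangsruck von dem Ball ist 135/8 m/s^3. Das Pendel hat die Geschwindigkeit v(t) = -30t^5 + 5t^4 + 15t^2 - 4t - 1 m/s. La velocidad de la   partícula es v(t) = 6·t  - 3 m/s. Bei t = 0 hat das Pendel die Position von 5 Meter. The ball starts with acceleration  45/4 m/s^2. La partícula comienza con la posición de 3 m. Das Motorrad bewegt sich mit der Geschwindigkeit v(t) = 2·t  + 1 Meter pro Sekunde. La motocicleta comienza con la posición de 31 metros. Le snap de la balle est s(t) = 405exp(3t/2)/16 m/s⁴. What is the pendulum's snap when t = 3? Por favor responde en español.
Para resolver esto, necesitamos tomar 3 derivadas de nuestra ecuación de la velocidad v(t) = -30·t^5 + 5·t^4 + 15·t^2 - 4·t - 1. Tomando d/dt de v(t), encontramos a(t) = -150·t^4 + 20·t^3 + 30·t - 4. Tomando d/dt de a(t), encontramos j(t) = -600·t^3 + 60·t^2 + 30. La derivada de la sacudida da el snap: s(t) = -1800·t^2 + 120·t. Tenemos el snap s(t) = -1800·t^2 + 120·t. Sustituyendo t = 3: s(3) = -15840.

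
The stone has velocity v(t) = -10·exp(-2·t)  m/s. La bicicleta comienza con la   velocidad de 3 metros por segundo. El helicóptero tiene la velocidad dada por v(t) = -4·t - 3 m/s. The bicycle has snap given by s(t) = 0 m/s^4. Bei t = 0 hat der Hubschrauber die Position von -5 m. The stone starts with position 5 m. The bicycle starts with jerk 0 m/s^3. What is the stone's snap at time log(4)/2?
Starting from velocity v(t) = -10·exp(-2·t), we take 3 derivatives. Differentiating velocity, we get acceleration: a(t) = 20·exp(-2·t). Taking d/dt of a(t), we find j(t) = -40·exp(-2·t). The derivative of jerk gives snap: s(t) = 80·exp(-2·t). From the given snap equation s(t) = 80·exp(-2·t), we substitute t = log(4)/2 to get s = 20.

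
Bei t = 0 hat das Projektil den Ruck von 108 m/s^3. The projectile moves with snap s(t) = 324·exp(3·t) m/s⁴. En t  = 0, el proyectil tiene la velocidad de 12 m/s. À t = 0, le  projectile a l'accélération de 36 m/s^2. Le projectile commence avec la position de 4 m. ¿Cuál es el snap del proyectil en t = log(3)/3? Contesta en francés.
En utilisant s(t) = 324·exp(3·t) et en substituant t = log(3)/3, nous trouvons s = 972.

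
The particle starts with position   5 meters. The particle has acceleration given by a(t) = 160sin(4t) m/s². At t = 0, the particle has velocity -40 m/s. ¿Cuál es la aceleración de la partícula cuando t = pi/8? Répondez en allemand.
Wir haben die Beschleunigung a(t) = 160·sin(4·t). Durch Einsetzen von t = pi/8: a(pi/8) = 160.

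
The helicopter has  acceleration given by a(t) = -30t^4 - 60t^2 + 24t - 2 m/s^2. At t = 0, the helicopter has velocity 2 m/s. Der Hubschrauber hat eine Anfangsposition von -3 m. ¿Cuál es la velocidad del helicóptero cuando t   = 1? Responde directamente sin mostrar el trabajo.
En t = 1, v = -14.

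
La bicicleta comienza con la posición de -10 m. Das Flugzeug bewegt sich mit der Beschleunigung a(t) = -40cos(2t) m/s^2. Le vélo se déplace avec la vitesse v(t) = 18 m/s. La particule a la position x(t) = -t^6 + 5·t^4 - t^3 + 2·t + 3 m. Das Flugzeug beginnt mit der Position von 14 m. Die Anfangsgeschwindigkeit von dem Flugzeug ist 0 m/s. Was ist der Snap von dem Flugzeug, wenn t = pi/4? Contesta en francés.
Pour résoudre ceci, nous devons prendre 2 dérivées de notre équation de l'accélération a(t) = -40·cos(2·t). En dérivant l'accélération, nous obtenons le jerk: j(t) = 80·sin(2·t). En prenant d/dt de j(t), nous trouvons s(t) = 160·cos(2·t). En utilisant s(t) = 160·cos(2·t) et en substituant t = pi/4, nous trouvons s = 0.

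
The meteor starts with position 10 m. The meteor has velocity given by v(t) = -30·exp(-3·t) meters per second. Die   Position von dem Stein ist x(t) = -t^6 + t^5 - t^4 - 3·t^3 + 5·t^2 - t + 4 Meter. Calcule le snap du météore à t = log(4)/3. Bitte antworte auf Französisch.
Nous devons dériver notre équation de la vitesse v(t) = -30·exp(-3·t) 3 fois. La dérivée de la vitesse donne l'accélération: a(t) = 90·exp(-3·t). La dérivée de l'accélération donne le jerk: j(t) = -270·exp(-3·t). En dérivant le jerk, nous obtenons le snap: s(t) = 810·exp(-3·t). En utilisant s(t) = 810·exp(-3·t) et en substituant t = log(4)/3, nous trouvons s = 405/2.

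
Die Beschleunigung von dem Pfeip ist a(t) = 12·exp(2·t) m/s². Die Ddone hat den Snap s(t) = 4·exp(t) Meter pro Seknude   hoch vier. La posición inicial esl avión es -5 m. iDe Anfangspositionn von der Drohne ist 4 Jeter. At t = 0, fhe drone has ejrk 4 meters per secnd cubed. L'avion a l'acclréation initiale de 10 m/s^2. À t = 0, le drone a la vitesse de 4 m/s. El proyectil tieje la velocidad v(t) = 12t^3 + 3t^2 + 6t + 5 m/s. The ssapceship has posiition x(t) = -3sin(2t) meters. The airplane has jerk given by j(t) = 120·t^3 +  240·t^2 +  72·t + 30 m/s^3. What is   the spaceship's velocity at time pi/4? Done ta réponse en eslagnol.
Partiendo de la posición x(t) = -3·sin(2·t), tomamos 1 derivada. Derivando la posición, obtenemos la velocidad: v(t) = -6·cos(2·t). De la ecuación de la velocidad v(t) = -6·cos(2·t), sustituimos t = pi/4 para obtener v = 0.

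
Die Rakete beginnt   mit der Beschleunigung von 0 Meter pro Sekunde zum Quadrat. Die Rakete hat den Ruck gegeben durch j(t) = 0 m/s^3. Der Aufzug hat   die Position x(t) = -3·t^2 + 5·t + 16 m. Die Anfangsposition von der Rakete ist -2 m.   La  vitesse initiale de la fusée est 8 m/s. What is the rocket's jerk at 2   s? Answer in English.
We have jerk j(t) = 0. Substituting t = 2: j(2) = 0.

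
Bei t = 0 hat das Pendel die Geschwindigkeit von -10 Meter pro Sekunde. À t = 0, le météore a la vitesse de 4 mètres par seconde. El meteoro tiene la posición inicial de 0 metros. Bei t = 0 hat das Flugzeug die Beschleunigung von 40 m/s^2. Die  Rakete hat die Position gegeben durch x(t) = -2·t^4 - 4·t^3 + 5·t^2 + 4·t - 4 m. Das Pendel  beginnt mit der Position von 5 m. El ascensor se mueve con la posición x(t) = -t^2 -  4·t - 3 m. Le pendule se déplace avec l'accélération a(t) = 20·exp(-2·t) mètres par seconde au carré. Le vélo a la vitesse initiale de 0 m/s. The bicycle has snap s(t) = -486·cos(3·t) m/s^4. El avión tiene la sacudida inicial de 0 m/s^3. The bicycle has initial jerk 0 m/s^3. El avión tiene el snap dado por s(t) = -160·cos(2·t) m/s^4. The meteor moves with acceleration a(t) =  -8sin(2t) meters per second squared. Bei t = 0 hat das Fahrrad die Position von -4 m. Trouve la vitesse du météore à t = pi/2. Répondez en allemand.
Wir müssen das Integral unserer Gleichung für die Beschleunigung a(t) = -8·sin(2·t) 1-mal finden. Das Integral von der Beschleunigung ist die Geschwindigkeit. Mit v(0) = 4 erhalten wir v(t) = 4·cos(2·t). Wir haben die Geschwindigkeit v(t) = 4·cos(2·t). Durch Einsetzen von t = pi/2: v(pi/2) = -4.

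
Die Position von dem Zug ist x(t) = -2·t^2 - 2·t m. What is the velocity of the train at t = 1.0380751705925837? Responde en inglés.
We must differentiate our position equation x(t) = -2·t^2 - 2·t 1 time. Differentiating position, we get velocity: v(t) = -4·t - 2. We have velocity v(t) = -4·t - 2. Substituting t = 1.0380751705925837: v(1.0380751705925837) = -6.15230068237033.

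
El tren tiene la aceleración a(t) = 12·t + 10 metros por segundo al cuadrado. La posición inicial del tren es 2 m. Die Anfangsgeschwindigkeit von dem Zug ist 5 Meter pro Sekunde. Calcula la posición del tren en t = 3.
Para resolver esto, necesitamos tomar 2 integrales de nuestra ecuación de la aceleración a(t) = 12·t + 10. Tomando ∫a(t)dt y aplicando v(0) = 5, encontramos v(t) = 6·t^2 + 10·t + 5. La integral de la velocidad es la posición. Usando x(0) = 2, obtenemos x(t) = 2·t^3 + 5·t^2 + 5·t + 2. Tenemos la posición x(t) = 2·t^3 + 5·t^2 + 5·t + 2. Sustituyendo t = 3: x(3) = 116.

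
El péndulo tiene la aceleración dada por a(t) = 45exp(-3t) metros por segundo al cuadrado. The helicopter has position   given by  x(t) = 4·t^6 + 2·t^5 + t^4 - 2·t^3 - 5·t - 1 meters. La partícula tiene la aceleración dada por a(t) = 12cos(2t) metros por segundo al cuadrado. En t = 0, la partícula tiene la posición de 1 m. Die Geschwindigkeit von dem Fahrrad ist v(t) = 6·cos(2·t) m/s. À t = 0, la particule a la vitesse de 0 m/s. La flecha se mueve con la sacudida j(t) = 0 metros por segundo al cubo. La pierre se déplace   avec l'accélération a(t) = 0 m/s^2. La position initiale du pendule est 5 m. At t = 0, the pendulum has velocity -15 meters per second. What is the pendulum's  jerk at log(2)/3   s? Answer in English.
To solve this, we need to take 1 derivative of our acceleration equation a(t) = 45·exp(-3·t). Differentiating acceleration, we get jerk: j(t) = -135·exp(-3·t). Using j(t) = -135·exp(-3·t) and substituting t = log(2)/3, we find j = -135/2.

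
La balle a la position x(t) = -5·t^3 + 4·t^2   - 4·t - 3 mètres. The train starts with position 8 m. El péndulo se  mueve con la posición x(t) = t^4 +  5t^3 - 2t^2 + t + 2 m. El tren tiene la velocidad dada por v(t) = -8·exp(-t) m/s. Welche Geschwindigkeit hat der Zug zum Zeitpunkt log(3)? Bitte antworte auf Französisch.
De l'équation de la vitesse v(t) = -8·exp(-t), nous substituons t = log(3) pour obtenir v = -8/3.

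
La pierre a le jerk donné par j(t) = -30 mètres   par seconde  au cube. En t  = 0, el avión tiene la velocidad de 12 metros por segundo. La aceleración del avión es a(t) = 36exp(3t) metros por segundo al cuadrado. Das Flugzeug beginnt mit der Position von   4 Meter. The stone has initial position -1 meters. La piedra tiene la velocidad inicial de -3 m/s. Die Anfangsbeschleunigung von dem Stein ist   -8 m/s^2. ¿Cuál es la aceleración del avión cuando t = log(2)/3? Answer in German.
Wir haben die Beschleunigung a(t) = 36·exp(3·t). Durch Einsetzen von t = log(2)/3: a(log(2)/3) = 72.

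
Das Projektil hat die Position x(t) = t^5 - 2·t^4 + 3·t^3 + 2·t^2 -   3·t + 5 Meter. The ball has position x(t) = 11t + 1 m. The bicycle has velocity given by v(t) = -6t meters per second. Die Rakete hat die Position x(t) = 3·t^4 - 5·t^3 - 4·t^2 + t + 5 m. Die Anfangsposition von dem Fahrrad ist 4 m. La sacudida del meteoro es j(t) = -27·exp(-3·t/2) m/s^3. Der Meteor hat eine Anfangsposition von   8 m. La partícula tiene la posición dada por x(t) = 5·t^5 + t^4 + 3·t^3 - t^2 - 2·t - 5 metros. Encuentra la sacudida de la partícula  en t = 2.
Debemos derivar nuestra ecuación de la posición x(t) = 5·t^5 + t^4 + 3·t^3 - t^2 - 2·t - 5 3 veces. Derivando la posición, obtenemos la velocidad: v(t) = 25·t^4 + 4·t^3 + 9·t^2 - 2·t - 2. Tomando d/dt de v(t), encontramos a(t) = 100·t^3 + 12·t^2 + 18·t - 2. La derivada de la aceleración da la sacudida: j(t) = 300·t^2 + 24·t + 18. Usando j(t) = 300·t^2 + 24·t + 18 y sustituyendo t = 2, encontramos j = 1266.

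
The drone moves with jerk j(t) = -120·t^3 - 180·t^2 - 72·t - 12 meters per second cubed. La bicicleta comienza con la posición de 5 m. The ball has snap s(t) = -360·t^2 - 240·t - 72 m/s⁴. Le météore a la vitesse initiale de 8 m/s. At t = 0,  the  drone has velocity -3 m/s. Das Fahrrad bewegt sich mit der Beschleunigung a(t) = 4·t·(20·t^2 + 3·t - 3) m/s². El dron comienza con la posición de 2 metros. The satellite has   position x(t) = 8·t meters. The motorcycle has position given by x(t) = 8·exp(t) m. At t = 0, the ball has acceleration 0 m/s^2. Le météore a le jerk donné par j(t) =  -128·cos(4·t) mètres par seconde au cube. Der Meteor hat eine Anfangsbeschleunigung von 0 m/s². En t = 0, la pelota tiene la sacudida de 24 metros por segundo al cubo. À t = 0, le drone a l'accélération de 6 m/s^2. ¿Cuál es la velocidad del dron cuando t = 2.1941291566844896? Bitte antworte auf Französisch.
Pour résoudre ceci, nous devons prendre 2 intégrales de notre équation du jerk j(t) = -120·t^3 - 180·t^2 - 72·t - 12. En prenant ∫j(t)dt et en appliquant a(0) = 6, nous trouvons a(t) = -30·t^4 - 60·t^3 - 36·t^2 - 12·t + 6. En prenant ∫a(t)dt et en appliquant v(0) = -3, nous trouvons v(t) = -6·t^5 - 15·t^4 - 12·t^3 - 6·t^2 + 6·t - 3. Nous avons la vitesse v(t) = -6·t^5 - 15·t^4 - 12·t^3 - 6·t^2 + 6·t - 3. En substituant t = 2.1941291566844896: v(2.1941291566844896) = -798.238496520253.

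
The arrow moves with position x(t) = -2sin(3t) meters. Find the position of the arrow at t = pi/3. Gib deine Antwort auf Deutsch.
Aus der Gleichung für die Position x(t) = -2·sin(3·t), setzen wir t = pi/3 ein und erhalten x = 0.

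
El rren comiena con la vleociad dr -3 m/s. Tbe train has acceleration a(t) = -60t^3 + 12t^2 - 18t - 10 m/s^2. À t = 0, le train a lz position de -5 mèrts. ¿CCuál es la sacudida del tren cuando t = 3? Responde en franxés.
En partant de l'accélération a(t) = -60·t^3 + 12·t^2 - 18·t - 10, nous prenons 1 dérivée. En dérivant l'accélération, nous obtenons le jerk: j(t) = -180·t^2 + 24·t - 18. De l'équation du jerk j(t) = -180·t^2 + 24·t - 18, nous substituons t = 3 pour obtenir j = -1566.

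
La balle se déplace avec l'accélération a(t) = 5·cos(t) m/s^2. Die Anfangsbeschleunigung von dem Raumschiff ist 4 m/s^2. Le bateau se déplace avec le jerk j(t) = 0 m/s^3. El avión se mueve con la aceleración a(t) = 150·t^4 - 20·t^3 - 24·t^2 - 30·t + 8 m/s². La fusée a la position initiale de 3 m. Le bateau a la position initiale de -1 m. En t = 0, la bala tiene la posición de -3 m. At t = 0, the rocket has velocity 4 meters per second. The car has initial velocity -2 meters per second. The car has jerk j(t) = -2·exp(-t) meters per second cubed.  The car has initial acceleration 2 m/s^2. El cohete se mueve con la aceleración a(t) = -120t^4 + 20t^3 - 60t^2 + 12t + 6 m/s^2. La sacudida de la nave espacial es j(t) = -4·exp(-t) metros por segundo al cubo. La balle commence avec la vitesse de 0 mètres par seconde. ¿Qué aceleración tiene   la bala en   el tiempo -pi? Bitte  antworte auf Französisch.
En utilisant a(t) = 5·cos(t) et en substituant t = -pi, nous trouvons a = -5.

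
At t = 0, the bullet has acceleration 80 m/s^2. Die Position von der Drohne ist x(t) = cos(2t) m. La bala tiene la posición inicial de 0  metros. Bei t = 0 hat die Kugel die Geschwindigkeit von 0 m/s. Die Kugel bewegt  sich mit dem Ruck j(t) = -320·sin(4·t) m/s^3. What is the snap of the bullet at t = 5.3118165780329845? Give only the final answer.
At t = 5.3118165780329845, s = 941.881903638406.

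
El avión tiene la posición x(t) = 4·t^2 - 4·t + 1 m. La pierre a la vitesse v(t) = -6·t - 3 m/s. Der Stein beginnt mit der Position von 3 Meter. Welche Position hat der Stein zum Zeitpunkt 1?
Um dies zu lösen, müssen wir 1 Stammfunktion unserer Gleichung für die Geschwindigkeit v(t) = -6·t - 3 finden. Die Stammfunktion von der Geschwindigkeit ist die Position. Mit x(0) = 3 erhalten wir x(t) = -3·t^2 - 3·t + 3. Wir haben die Position x(t) = -3·t^2 - 3·t + 3. Durch Einsetzen von t = 1: x(1) = -3.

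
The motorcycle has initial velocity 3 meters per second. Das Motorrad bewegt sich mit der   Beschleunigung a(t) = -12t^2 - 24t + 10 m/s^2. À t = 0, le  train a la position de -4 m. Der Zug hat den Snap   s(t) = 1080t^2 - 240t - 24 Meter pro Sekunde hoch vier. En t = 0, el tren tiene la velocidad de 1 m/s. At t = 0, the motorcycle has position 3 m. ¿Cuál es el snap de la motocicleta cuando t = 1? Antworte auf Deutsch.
Wir müssen unsere Gleichung für die Beschleunigung a(t) = -12·t^2 - 24·t + 10 2-mal ableiten. Die Ableitung von der Beschleunigung ergibt den Ruck: j(t) = -24·t - 24. Durch Ableiten von dem Ruck erhalten wir den Snap: s(t) = -24. Wir haben den Snap s(t) = -24. Durch Einsetzen von t = 1: s(1) = -24.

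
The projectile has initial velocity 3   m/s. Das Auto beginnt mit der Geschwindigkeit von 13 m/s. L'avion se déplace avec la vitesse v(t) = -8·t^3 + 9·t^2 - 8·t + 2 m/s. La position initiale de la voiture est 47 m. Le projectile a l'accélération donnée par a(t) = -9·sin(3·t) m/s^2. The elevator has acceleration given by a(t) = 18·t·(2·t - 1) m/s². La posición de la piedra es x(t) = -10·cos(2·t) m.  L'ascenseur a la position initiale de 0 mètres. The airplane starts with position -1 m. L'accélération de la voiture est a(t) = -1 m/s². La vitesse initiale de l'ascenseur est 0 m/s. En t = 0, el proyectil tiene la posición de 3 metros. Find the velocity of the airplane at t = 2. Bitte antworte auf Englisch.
From the given velocity equation v(t) = -8·t^3 + 9·t^2 - 8·t + 2, we substitute t = 2 to get v = -42.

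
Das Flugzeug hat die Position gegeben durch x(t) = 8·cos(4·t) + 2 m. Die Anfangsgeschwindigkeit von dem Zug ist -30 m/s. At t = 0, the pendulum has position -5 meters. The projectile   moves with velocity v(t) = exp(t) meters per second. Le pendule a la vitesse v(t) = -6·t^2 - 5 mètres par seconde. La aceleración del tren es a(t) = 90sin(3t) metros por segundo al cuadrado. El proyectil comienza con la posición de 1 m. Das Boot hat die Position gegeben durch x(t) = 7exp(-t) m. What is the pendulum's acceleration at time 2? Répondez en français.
Nous devons dériver notre équation de la vitesse v(t) = -6·t^2 - 5 1 fois. En dérivant la vitesse, nous obtenons l'accélération: a(t) = -12·t. En utilisant a(t) = -12·t et en substituant t = 2, nous trouvons a = -24.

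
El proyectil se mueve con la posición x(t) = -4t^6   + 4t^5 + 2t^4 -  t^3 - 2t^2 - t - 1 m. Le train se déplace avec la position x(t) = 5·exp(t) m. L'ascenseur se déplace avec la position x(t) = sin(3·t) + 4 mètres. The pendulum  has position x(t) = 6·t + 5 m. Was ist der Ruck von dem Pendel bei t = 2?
Um dies zu lösen, müssen wir 3 Ableitungen unserer Gleichung für die Position x(t) = 6·t + 5 nehmen. Durch Ableiten von der Position erhalten wir die Geschwindigkeit: v(t) = 6. Durch Ableiten von der Geschwindigkeit erhalten wir die Beschleunigung: a(t) = 0. Die Ableitung von der Beschleunigung ergibt den Ruck: j(t) = 0. Wir haben den Ruck j(t) = 0. Durch Einsetzen von t = 2: j(2) = 0.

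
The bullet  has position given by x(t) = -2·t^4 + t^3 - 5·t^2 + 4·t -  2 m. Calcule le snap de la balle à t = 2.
Nous devons dériver notre équation de la position x(t) = -2·t^4 + t^3 - 5·t^2 + 4·t - 2 4 fois. En dérivant la position, nous obtenons la vitesse: v(t) = -8·t^3 + 3·t^2 - 10·t + 4. En prenant d/dt de v(t), nous trouvons a(t) = -24·t^2 + 6·t - 10. La dérivée de l'accélération donne le jerk: j(t) = 6 - 48·t. En dérivant le jerk, nous obtenons le snap: s(t) = -48. Nous avons le snap s(t) = -48. En substituant t = 2: s(2) = -48.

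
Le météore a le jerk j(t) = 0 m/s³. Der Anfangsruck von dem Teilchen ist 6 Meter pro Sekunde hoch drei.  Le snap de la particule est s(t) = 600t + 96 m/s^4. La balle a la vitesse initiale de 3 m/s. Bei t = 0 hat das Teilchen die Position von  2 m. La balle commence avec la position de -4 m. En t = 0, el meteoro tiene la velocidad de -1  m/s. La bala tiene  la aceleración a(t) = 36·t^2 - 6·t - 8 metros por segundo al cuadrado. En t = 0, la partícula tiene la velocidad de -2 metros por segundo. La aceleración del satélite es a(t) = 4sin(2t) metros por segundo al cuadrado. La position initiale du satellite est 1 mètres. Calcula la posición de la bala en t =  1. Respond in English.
We must find the antiderivative of our acceleration equation a(t) = 36·t^2 - 6·t - 8 2 times. Finding the integral of a(t) and using v(0) = 3: v(t) = 12·t^3 - 3·t^2 - 8·t + 3. Taking ∫v(t)dt and applying x(0) = -4, we find x(t) = 3·t^4 - t^3 - 4·t^2 + 3·t - 4. Using x(t) = 3·t^4 - t^3 - 4·t^2 + 3·t - 4 and substituting t = 1, we find x = -3.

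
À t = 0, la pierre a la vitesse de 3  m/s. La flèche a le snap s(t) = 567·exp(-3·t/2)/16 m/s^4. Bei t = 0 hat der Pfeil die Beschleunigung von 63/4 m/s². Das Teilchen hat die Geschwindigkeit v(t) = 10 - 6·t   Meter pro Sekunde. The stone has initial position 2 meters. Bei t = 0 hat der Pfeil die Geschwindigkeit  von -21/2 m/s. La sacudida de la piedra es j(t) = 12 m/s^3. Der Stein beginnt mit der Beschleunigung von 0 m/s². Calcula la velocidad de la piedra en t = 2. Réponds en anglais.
Starting from jerk j(t) = 12, we take 2 antiderivatives. The antiderivative of jerk, with a(0) = 0, gives acceleration: a(t) = 12·t. Integrating acceleration and using the initial condition v(0) = 3, we get v(t) = 6·t^2 + 3. From the given velocity equation v(t) = 6·t^2 + 3, we substitute t = 2 to get v = 27.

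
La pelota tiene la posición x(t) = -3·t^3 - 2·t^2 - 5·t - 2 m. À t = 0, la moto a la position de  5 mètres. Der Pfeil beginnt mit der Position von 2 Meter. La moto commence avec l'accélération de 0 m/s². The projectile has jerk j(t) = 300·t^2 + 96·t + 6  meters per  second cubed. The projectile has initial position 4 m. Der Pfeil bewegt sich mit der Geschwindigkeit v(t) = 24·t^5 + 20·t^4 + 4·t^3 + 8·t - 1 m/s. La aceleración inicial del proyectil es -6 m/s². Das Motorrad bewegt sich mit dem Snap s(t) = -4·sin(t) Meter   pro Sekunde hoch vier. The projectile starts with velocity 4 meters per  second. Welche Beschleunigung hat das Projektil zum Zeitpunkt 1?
Ausgehend von dem Ruck j(t) = 300·t^2 + 96·t + 6, nehmen wir 1 Integral. Das Integral von dem Ruck ist die Beschleunigung. Mit a(0) = -6 erhalten wir a(t) = 100·t^3 + 48·t^2 + 6·t - 6. Aus der Gleichung für die Beschleunigung a(t) = 100·t^3 + 48·t^2 + 6·t - 6, setzen wir t = 1 ein und erhalten a = 148.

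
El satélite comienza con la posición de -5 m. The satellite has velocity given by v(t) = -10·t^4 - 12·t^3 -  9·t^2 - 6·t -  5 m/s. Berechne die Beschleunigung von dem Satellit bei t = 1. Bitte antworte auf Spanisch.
Para resolver esto, necesitamos tomar 1 derivada de nuestra ecuación de la velocidad v(t) = -10·t^4 - 12·t^3 - 9·t^2 - 6·t - 5. Tomando d/dt de v(t), encontramos a(t) = -40·t^3 - 36·t^2 - 18·t - 6. Tenemos la aceleración a(t) = -40·t^3 - 36·t^2 - 18·t - 6. Sustituyendo t = 1: a(1) = -100.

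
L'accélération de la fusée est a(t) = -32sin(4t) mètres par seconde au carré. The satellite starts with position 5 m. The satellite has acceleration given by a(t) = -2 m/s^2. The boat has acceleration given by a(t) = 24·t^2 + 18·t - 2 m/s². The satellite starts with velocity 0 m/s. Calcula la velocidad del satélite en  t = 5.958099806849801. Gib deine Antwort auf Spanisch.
Necesitamos integrar nuestra ecuación de la aceleración a(t) = -2 1 vez. La antiderivada de la aceleración es la velocidad. Usando v(0) = 0, obtenemos v(t) = -2·t. Tenemos la velocidad v(t) = -2·t. Sustituyendo t = 5.958099806849801: v(5.958099806849801) = -11.9161996136996.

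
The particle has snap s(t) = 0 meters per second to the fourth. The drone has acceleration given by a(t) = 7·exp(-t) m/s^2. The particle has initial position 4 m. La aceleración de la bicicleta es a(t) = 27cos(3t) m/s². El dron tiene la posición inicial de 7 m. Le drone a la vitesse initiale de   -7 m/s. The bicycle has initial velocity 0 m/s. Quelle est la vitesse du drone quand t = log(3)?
Nous devons intégrer notre équation de l'accélération a(t) = 7·exp(-t) 1 fois. L'intégrale de l'accélération est la vitesse. En utilisant v(0) = -7, nous obtenons v(t) = -7·exp(-t). De l'équation de la vitesse v(t) = -7·exp(-t), nous substituons t = log(3) pour obtenir v = -7/3.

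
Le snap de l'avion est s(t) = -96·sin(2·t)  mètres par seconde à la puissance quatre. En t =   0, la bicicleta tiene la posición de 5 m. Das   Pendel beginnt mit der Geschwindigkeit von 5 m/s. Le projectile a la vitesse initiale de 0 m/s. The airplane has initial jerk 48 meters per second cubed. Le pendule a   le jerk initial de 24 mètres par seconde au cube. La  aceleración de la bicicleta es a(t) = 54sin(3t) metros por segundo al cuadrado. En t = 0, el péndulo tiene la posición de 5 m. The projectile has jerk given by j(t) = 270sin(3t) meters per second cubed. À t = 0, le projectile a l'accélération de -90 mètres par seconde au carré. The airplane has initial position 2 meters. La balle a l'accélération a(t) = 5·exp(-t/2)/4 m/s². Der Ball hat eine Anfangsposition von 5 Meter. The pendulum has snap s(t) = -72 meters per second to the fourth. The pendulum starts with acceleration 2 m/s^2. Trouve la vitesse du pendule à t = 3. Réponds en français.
En partant du snap s(t) = -72, nous prenons 3 primitives. En intégrant le snap et en utilisant la condition initiale j(0) = 24, nous obtenons j(t) = 24 - 72·t. L'intégrale du jerk, avec a(0) = 2, donne l'accélération: a(t) = -36·t^2 + 24·t + 2. En intégrant l'accélération et en utilisant la condition initiale v(0) = 5, nous obtenons v(t) = -12·t^3 + 12·t^2 + 2·t + 5. Nous avons la vitesse v(t) = -12·t^3 + 12·t^2 + 2·t + 5. En substituant t = 3: v(3) = -205.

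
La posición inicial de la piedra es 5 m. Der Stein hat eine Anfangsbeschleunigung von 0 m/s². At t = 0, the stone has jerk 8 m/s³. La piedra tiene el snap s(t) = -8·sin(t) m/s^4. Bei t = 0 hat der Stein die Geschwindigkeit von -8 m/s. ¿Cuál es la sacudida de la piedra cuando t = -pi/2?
Debemos encontrar la integral de nuestra ecuación del snap s(t) = -8·sin(t) 1 vez. Tomando ∫s(t)dt y aplicando j(0) = 8, encontramos j(t) = 8·cos(t). Tenemos la sacudida j(t) = 8·cos(t). Sustituyendo t = -pi/2: j(-pi/2) = 0.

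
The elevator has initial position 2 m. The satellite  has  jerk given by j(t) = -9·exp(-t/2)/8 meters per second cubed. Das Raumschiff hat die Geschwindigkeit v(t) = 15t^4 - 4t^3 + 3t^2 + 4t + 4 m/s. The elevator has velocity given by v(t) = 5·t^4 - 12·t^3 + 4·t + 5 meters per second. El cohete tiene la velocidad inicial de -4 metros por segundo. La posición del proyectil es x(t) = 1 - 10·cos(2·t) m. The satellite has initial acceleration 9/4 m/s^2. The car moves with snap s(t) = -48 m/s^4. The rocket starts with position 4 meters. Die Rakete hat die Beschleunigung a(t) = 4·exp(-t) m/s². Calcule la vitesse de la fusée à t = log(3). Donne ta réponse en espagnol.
Necesitamos integrar nuestra ecuación de la aceleración a(t) = 4·exp(-t) 1 vez. La antiderivada de la aceleración, con v(0) = -4, da la velocidad: v(t) = -4·exp(-t). Usando v(t) = -4·exp(-t) y sustituyendo t = log(3), encontramos v = -4/3.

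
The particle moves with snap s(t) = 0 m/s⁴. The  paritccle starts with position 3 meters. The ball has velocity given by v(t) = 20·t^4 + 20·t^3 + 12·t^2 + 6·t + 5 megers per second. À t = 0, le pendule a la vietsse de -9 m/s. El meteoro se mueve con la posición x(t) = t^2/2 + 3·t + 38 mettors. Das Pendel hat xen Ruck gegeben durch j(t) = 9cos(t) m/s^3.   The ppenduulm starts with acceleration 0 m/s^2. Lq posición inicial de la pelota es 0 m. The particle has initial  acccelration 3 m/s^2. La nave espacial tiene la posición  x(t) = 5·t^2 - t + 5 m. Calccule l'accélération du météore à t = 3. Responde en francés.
En partant de la position x(t) = t^2/2 + 3·t + 38, nous prenons 2 dérivées. La dérivée de la position donne la vitesse: v(t) = t + 3. En prenant d/dt de v(t), nous trouvons a(t) = 1. En utilisant a(t) = 1 et en substituant t = 3, nous trouvons a = 1.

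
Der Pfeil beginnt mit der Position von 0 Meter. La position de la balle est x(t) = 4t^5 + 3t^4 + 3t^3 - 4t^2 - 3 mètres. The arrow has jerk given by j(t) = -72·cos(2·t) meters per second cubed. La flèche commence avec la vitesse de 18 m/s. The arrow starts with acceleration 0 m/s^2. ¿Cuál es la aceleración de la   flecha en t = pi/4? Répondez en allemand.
Wir müssen das Integral unserer Gleichung für den Ruck j(t) = -72·cos(2·t) 1-mal finden. Die Stammfunktion von dem Ruck, mit a(0) = 0, ergibt die Beschleunigung: a(t) = -36·sin(2·t). Aus der Gleichung für die Beschleunigung a(t) = -36·sin(2·t), setzen wir t = pi/4 ein und erhalten a = -36.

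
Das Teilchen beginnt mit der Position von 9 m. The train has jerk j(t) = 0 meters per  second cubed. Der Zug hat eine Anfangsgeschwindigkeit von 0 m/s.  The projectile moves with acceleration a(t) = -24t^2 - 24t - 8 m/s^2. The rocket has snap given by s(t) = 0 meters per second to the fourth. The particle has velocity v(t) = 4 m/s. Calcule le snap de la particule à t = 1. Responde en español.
Partiendo de la velocidad v(t) = 4, tomamos 3 derivadas. La derivada de la velocidad da la aceleración: a(t) = 0. La derivada de la aceleración da la sacudida: j(t) = 0. La derivada de la sacudida da el snap: s(t) = 0. Usando s(t) = 0 y sustituyendo t = 1, encontramos s = 0.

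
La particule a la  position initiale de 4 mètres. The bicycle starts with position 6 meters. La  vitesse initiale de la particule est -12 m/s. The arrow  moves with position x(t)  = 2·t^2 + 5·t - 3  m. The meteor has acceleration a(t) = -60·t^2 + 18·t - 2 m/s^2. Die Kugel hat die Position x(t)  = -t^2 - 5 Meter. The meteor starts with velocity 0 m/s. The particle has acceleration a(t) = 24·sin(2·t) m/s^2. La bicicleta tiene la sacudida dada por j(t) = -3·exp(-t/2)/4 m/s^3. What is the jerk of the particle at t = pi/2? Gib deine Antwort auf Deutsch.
Um dies zu lösen, müssen wir 1 Ableitung unserer Gleichung für die Beschleunigung a(t) = 24·sin(2·t) nehmen. Die Ableitung von der Beschleunigung ergibt den Ruck: j(t) = 48·cos(2·t). Aus der Gleichung für den Ruck j(t) = 48·cos(2·t), setzen wir t = pi/2 ein und erhalten j = -48.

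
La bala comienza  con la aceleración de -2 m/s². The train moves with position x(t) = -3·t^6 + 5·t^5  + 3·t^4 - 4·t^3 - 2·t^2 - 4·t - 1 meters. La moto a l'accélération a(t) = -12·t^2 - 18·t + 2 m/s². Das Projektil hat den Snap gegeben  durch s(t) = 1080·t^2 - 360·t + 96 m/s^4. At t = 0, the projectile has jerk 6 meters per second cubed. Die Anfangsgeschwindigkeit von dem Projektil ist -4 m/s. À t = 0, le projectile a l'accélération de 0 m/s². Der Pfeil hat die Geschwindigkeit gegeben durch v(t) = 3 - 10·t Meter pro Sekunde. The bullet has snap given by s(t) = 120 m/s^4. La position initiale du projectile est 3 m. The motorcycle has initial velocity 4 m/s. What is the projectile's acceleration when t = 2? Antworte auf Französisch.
Nous devons trouver la primitive de notre équation du snap s(t) = 1080·t^2 - 360·t + 96 2 fois. La primitive du snap est le jerk. En utilisant j(0) = 6, nous obtenons j(t) = 360·t^3 - 180·t^2 + 96·t + 6. En intégrant le jerk et en utilisant la condition initiale a(0) = 0, nous obtenons a(t) = 6·t·(15·t^3 - 10·t^2 + 8·t + 1). De l'équation de l'accélération a(t) = 6·t·(15·t^3 - 10·t^2 + 8·t + 1), nous substituons t = 2 pour obtenir a = 1164.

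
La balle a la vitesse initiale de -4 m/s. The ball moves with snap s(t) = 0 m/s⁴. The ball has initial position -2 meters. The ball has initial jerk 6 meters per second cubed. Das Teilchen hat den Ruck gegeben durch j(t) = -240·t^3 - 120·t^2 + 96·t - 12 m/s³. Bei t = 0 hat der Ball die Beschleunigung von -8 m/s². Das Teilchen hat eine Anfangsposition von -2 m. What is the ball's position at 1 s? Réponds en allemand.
Um dies zu lösen, müssen wir 4 Stammfunktionen unserer Gleichung für den Snap s(t) = 0 finden. Das Integral von dem Snap ist der Ruck. Mit j(0) = 6 erhalten wir j(t) = 6. Die Stammfunktion von dem Ruck, mit a(0) = -8, ergibt die Beschleunigung: a(t) = 6·t - 8. Das Integral von der Beschleunigung, mit v(0) = -4, ergibt die Geschwindigkeit: v(t) = 3·t^2 - 8·t - 4. Die Stammfunktion von der Geschwindigkeit ist die Position. Mit x(0) = -2 erhalten wir x(t) = t^3 - 4·t^2 - 4·t - 2. Mit x(t) = t^3 - 4·t^2 - 4·t - 2 und Einsetzen von t = 1, finden wir x = -9.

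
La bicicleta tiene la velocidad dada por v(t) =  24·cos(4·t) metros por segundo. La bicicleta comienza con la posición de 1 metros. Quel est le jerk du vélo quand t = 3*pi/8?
En partant de la vitesse v(t) = 24·cos(4·t), nous prenons 2 dérivées. En prenant d/dt de v(t), nous trouvons a(t) = -96·sin(4·t). La dérivée de l'accélération donne le jerk: j(t) = -384·cos(4·t). En utilisant j(t) = -384·cos(4·t) et en substituant t = 3*pi/8, nous trouvons j = 0.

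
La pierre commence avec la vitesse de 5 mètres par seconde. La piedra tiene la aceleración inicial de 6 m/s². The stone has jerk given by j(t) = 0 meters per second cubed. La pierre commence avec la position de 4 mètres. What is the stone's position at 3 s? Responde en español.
Necesitamos integrar nuestra ecuación de la sacudida j(t) = 0 3 veces. La integral de la sacudida es la aceleración. Usando a(0) = 6, obtenemos a(t) = 6. La antiderivada de la aceleración es la velocidad. Usando v(0) = 5, obtenemos v(t) = 6·t + 5. Tomando ∫v(t)dt y aplicando x(0) = 4, encontramos x(t) = 3·t^2 + 5·t + 4. De la ecuación de la posición x(t) = 3·t^2 + 5·t + 4, sustituimos t = 3 para obtener x = 46.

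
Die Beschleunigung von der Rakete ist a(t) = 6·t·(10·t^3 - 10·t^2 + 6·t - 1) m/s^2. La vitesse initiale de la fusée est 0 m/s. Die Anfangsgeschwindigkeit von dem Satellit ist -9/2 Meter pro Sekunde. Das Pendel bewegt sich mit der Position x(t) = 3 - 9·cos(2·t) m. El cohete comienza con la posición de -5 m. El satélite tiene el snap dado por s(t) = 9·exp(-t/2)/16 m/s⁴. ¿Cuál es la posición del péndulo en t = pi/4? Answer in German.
Mit x(t) = 3 - 9·cos(2·t) und Einsetzen von t = pi/4, finden wir x = 3.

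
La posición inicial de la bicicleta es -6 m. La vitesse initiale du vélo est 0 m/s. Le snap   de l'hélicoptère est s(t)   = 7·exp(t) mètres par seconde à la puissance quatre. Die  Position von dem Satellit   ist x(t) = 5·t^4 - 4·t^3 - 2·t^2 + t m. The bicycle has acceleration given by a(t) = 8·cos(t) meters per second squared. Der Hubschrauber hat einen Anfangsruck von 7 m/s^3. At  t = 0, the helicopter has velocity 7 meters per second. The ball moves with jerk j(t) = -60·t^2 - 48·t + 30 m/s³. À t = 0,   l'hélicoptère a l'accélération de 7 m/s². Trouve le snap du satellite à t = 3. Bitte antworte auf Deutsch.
Um dies zu lösen, müssen wir 4 Ableitungen unserer Gleichung für die Position x(t) = 5·t^4 - 4·t^3 - 2·t^2 + t nehmen. Mit d/dt von x(t) finden wir v(t) = 20·t^3 - 12·t^2 - 4·t + 1. Mit d/dt von v(t) finden wir a(t) = 60·t^2 - 24·t - 4. Mit d/dt von a(t) finden wir j(t) = 120·t - 24. Die Ableitung von dem Ruck ergibt den Snap: s(t) = 120. Mit s(t) = 120 und Einsetzen von t = 3, finden wir s = 120.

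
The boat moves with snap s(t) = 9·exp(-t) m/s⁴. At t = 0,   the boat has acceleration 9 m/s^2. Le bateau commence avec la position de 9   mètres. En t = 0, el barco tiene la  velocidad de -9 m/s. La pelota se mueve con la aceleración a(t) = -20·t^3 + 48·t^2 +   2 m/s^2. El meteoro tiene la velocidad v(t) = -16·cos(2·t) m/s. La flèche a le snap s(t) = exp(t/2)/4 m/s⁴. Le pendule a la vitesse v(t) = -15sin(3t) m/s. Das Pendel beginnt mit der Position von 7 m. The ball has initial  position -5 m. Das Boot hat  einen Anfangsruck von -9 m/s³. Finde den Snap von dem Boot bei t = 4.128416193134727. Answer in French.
En utilisant s(t) = 9·exp(-t) et en substituant t = 4.128416193134727, nous trouvons s = 0.144975340607728.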